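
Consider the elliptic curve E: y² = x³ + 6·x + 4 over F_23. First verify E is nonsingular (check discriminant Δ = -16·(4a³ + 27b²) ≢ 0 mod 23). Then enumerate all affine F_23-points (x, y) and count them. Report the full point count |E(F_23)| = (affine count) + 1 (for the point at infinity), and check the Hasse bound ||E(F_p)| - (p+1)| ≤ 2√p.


Affine points = {(0, 2), (0, 21), (2, 1), (2, 22), (3, 7), (3, 16), (4, 0), (6, 7), (6, 16), (8, 9), (8, 14), (10, 11), (10, 12), (13, 5), (13, 18), (14, 7), (14, 16), (19, 10), (19, 13)}; affine count = 19; |E(F_23)| = 20.

Discriminant check: Δ ∝ 4a³ + 27b² = 4·6³ + 27·4² = 4·216 + 27·16 ≡ 8 (mod 23). Nonzero ⇒ E is nonsingular.
For each x ∈ F_23, compute rhs = x³ + 6·x + 4 mod 23, then count y ∈ F_23 with y² ≡ rhs.
  x = 0: rhs = 4, matching y values: 2, 21 (2 points).
  x = 1: rhs = 11, matching y values: none (0 points).
  x = 2: rhs = 1, matching y values: 1, 22 (2 points).
  x = 3: rhs = 3, matching y values: 7, 16 (2 points).
  x = 4: rhs = 0, matching y values: 0 (1 points).
  x = 5: rhs = 21, matching y values: none (0 points).
  x = 6: rhs = 3, matching y values: 7, 16 (2 points).
  x = 7: rhs = 21, matching y values: none (0 points).
  x = 8: rhs = 12, matching y values: 9, 14 (2 points).
  x = 9: rhs = 5, matching y values: none (0 points).
  x = 10: rhs = 6, matching y values: 11, 12 (2 points).
  x = 11: rhs = 21, matching y values: none (0 points).
  x = 12: rhs = 10, matching y values: none (0 points).
  x = 13: rhs = 2, matching y values: 5, 18 (2 points).
  x = 14: rhs = 3, matching y values: 7, 16 (2 points).
  x = 15: rhs = 19, matching y values: none (0 points).
  x = 16: rhs = 10, matching y values: none (0 points).
  x = 17: rhs = 5, matching y values: none (0 points).
  x = 18: rhs = 10, matching y values: none (0 points).
  x = 19: rhs = 8, matching y values: 10, 13 (2 points).
  x = 20: rhs = 5, matching y values: none (0 points).
  x = 21: rhs = 7, matching y values: none (0 points).
  x = 22: rhs = 20, matching y values: none (0 points).
Total affine count: 19.
Full point count |E(F_23)| = 19 + 1 = 20.
Hasse bound: |20 − (23+1)| = |-4| = 4 ≤ 2√23 ≈ 9.5917 ✓.


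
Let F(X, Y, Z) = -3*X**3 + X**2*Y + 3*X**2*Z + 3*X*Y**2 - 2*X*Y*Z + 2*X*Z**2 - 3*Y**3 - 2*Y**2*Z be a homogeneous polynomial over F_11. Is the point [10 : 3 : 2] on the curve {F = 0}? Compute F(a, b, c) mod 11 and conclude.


F(10,3,2) ≡ 4 (mod 11); P is NOT on the curve.

Evaluate F(10, 3, 2) term-by-term (mod 11).
  -3*X**3 ↦ -3·1000·1·1 = -3000
  X**2*Y ↦ 1·100·3·1 = 300
  3*X**2*Z ↦ 3·100·1·2 = 600
  3*X*Y**2 ↦ 3·10·9·1 = 270
  -2*X*Y*Z ↦ -2·10·3·2 = -120
  2*X*Z**2 ↦ 2·10·1·4 = 80
  -3*Y**3 ↦ -3·1·27·1 = -81
  -2*Y**2*Z ↦ -2·1·9·2 = -36
Sum: F(10, 3, 2) = (-3000) + (300) + (600) + (270) + (-120) + (80) + (-81) + (-36) = -1987.
Reducing mod 11: -1987 ≡ 4 (mod 11).
Since F(a, b, c) ≡ 4 ≠ 0 (mod 11), P does NOT lie on the curve.


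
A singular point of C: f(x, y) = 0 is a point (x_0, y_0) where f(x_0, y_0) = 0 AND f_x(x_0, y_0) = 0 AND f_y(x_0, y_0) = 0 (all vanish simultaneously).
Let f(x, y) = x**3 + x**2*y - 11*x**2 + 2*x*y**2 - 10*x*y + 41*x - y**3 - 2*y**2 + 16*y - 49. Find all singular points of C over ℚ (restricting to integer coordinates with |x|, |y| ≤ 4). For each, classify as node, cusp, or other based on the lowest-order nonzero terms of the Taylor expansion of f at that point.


Singular points: {(3, 1)}; classification: node.

Compute partial derivatives:
  f_x = 3*x**2 + 2*x*y - 22*x + 2*y**2 - 10*y + 41.
  f_y = x**2 + 4*x*y - 10*x - 3*y**2 - 4*y + 16.
Scan x_0 ∈ {−4, ..., 4}. For each x_0, f_y(x_0, y) is a polynomial in y; find its integer roots y ∈ {−4, ..., 4}, then test f_x and f at those candidates.
  x = -4: f_y(-4, y) = -3*y**2 - 20*y + 72; no integer root y with |y| ≤ 4.
  x = -3: f_y(-3, y) = -3*y**2 - 16*y + 55; no integer root y with |y| ≤ 4.
  x = -2: f_y(-2, y) = -3*y**2 - 12*y + 40; no integer root y with |y| ≤ 4.
  x = -1: f_y(-1, y) = -3*y**2 - 8*y + 27; no integer root y with |y| ≤ 4.
  x = 0: f_y(0, y) = -3*y**2 - 4*y + 16; no integer root y with |y| ≤ 4.
  x = 1: f_y(1, y) = 7 - 3*y**2; no integer root y with |y| ≤ 4.
  x = 2: f_y(2, y) = -3*y**2 + 4*y; vanishes at y ∈ {0}. (2, 0): f_x = 9 ≠ 0.
  x = 3: f_y(3, y) = -3*y**2 + 8*y - 5; vanishes at y ∈ {1}. (3, 1): f_x = 0, f = 0 — SINGULAR.
  x = 4: f_y(4, y) = -3*y**2 + 12*y - 8; no integer root y with |y| ≤ 4.
Only singular point on the grid: (3, 1).
Classify: substitute x = 3 + u, y = 1 + v and expand: f = u**3 + u**2*v - u**2 + 2*u*v**2 - v**3 + v**2.
No constant or linear terms (consistent with a singular point). Quadratic part: -u**2 + v**2. Cubic part: u**3 + u**2*v + 2*u*v**2 - v**3.
The quadratic part v**2 - u**2 = (v − u)(v + u) splits into two distinct linear factors, so there are two distinct tangent lines y − 1 = ±(x − 3) — this is a node (ordinary double point).
Classification: node.


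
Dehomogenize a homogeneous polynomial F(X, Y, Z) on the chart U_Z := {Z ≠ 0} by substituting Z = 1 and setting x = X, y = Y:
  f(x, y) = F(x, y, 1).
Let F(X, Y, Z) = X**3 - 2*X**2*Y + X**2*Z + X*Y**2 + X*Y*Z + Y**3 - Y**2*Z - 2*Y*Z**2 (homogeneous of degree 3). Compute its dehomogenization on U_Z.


f(x, y) = x**3 - 2*x**2*y + x**2 + x*y**2 + x*y + y**3 - y**2 - 2*y

On U_Z we set Z = 1. Each monomial c·X^i·Y^j·Z^k in F becomes c·x^i·y^j·1^k = c·x^i·y^j.
Substituting Z = 1: F(X, Y, 1) = x**3 - 2*x**2*y + x**2 + x*y**2 + x*y + y**3 - y**2 - 2*y.
Note: deg(f) ≤ deg(F) = 3; strict inequality happens when F is divisible by Z (lost terms).


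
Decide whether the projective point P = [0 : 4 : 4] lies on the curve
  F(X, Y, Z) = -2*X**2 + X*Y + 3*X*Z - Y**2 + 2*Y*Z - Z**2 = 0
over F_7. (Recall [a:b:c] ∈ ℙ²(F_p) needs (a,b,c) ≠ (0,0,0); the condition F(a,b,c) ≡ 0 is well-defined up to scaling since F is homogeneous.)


F(0,4,4) ≡ 0 (mod 7); P is on the curve.

Evaluate F(0, 4, 4) term-by-term (mod 7).
  -2*X**2 ↦ -2·0·1·1 = 0
  X*Y ↦ 1·0·4·1 = 0
  3*X*Z ↦ 3·0·1·4 = 0
  -Y**2 ↦ -1·1·16·1 = -16
  2*Y*Z ↦ 2·1·4·4 = 32
  -Z**2 ↦ -1·1·1·16 = -16
Sum: F(0, 4, 4) = (0) + (0) + (0) + (-16) + (32) + (-16) = 0.
Reducing mod 7: 0 ≡ 0 (mod 7).
Since F(a, b, c) ≡ 0 (mod 7), P lies on the curve.


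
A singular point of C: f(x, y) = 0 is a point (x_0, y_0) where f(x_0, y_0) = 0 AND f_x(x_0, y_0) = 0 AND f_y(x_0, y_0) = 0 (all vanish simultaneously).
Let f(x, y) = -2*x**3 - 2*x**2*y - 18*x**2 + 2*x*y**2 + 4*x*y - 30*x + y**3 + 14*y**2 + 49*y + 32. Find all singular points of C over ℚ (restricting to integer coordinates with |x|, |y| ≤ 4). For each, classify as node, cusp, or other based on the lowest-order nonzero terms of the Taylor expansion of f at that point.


Singular points: {(-2, -3)}; classification: cusp.

Compute partial derivatives:
  f_x = -6*x**2 - 4*x*y - 36*x + 2*y**2 + 4*y - 30.
  f_y = -2*x**2 + 4*x*y + 4*x + 3*y**2 + 28*y + 49.
Scan x_0 ∈ {−4, ..., 4}. For each x_0, f_y(x_0, y) is a polynomial in y; find its integer roots y ∈ {−4, ..., 4}, then test f_x and f at those candidates.
  x = -4: f_y(-4, y) = 3*y**2 + 12*y + 1; no integer root y with |y| ≤ 4.
  x = -3: f_y(-3, y) = 3*y**2 + 16*y + 19; no integer root y with |y| ≤ 4.
  x = -2: f_y(-2, y) = 3*y**2 + 20*y + 33; vanishes at y ∈ {-3}. (-2, -3): f_x = 0, f = 0 — SINGULAR.
  x = -1: f_y(-1, y) = 3*y**2 + 24*y + 43; no integer root y with |y| ≤ 4.
  x = 0: f_y(0, y) = 3*y**2 + 28*y + 49; no integer root y with |y| ≤ 4.
  x = 1: f_y(1, y) = 3*y**2 + 32*y + 51; no integer root y with |y| ≤ 4.
  x = 2: f_y(2, y) = 3*y**2 + 36*y + 49; no integer root y with |y| ≤ 4.
  x = 3: f_y(3, y) = 3*y**2 + 40*y + 43; no integer root y with |y| ≤ 4.
  x = 4: f_y(4, y) = 3*y**2 + 44*y + 33; no integer root y with |y| ≤ 4.
Only singular point on the grid: (-2, -3).
Classify: substitute x = -2 + u, y = -3 + v and expand: f = -2*u**3 - 2*u**2*v + 2*u*v**2 + v**3 + v**2.
No constant or linear terms (consistent with a singular point). Quadratic part: v**2. Cubic part: -2*u**3 - 2*u**2*v + 2*u*v**2 + v**3.
The quadratic part v**2 is a perfect square, so there is a single (double) tangent line v = 0, i.e. y = -3. Restricting the cubic part to that line (v = 0) leaves -2*u**3 ≠ 0, so f is not divisible by v and the branch is v² ≈ 2*u**3 to lowest order — this is a cusp.
Classification: cusp.


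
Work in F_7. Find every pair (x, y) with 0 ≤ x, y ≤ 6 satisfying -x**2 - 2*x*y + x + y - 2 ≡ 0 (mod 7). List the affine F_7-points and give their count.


Affine F_7-points: {(0, 2), (1, 5), (2, 1), (3, 4), (4, 0), (4, 1), (4, 2), (4, 3), (4, 4), (4, 5), (4, 6), (5, 3), (6, 6)}; count = 13.

For each of the 49 pairs (x, y) ∈ F_7², evaluate f(x, y) mod 7. Record the zeros.
  x = 0: [0↦5, 1↦6, 2↦0, 3↦1, 4↦2, 5↦3, 6↦4]  zeros at y ∈ {2}
  x = 1: [0↦5, 1↦4, 2↦3, 3↦2, 4↦1, 5↦0, 6↦6]  zeros at y ∈ {5}
  x = 2: [0↦3, 1↦0, 2↦4, 3↦1, 4↦5, 5↦2, 6↦6]  zeros at y ∈ {1}
  x = 3: [0↦6, 1↦1, 2↦3, 3↦5, 4↦0, 5↦2, 6↦4]  zeros at y ∈ {4}
  x = 4: [0↦0, 1↦0, 2↦0, 3↦0, 4↦0, 5↦0, 6↦0]  zeros at y ∈ {0, 1, 2, 3, 4, 5, 6}
  x = 5: [0↦6, 1↦4, 2↦2, 3↦0, 4↦5, 5↦3, 6↦1]  zeros at y ∈ {3}
  x = 6: [0↦3, 1↦6, 2↦2, 3↦5, 4↦1, 5↦4, 6↦0]  zeros at y ∈ {6}
Collecting zeros: affine points = {(0, 2), (1, 5), (2, 1), (3, 4), (4, 0), (4, 1), (4, 2), (4, 3), (4, 4), (4, 5), (4, 6), (5, 3), (6, 6)}.
Total count |C(F_7)_aff| = 13.


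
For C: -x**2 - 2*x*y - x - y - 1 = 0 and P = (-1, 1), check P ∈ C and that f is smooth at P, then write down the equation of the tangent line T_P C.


Tangent line at P: -x + y - 2 = 0.

Step 1: f(-1, 1) = 0, so P lies on C.
Step 2: partial derivatives
  f_x(x, y) = -2*x - 2*y - 1, f_y(x, y) = -2*x - 1.
  f_x(P) = -1, f_y(P) = 1 (gradient nonzero, so P is smooth).
Step 3: tangent line at P: -1·(x − -1) + 1·(y − 1) = 0.
Expanding: -x + y - 2 = 0.


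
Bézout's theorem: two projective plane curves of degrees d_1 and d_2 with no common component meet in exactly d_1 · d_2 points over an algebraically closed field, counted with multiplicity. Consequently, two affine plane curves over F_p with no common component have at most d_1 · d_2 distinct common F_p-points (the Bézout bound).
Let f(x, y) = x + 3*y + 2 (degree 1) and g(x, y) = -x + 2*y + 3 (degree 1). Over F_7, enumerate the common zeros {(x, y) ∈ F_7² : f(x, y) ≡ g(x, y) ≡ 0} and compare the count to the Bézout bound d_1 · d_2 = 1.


Common zeros: {(1, 6)}; count = 1; Bézout bound = 1.

deg(f) = 1, deg(g) = 1, so Bézout bound = 1.
Scan x ∈ F_7. For each x, list the y ∈ F_7 with f(x, y) ≡ 0 and those with g(x, y) ≡ 0 (mod 7); the common zeros in that column are the intersection.
  x = 0: f ≡ 0 at y ∈ {4}; g ≡ 0 at y ∈ {2}; common: ∅.
  x = 1: f ≡ 0 at y ∈ {6}; g ≡ 0 at y ∈ {6}; common: {6}.
  x = 2: f ≡ 0 at y ∈ {1}; g ≡ 0 at y ∈ {3}; common: ∅.
  x = 3: f ≡ 0 at y ∈ {3}; g ≡ 0 at y ∈ {0}; common: ∅.
  x = 4: f ≡ 0 at y ∈ {5}; g ≡ 0 at y ∈ {4}; common: ∅.
  x = 5: f ≡ 0 at y ∈ {0}; g ≡ 0 at y ∈ {1}; common: ∅.
  x = 6: f ≡ 0 at y ∈ {2}; g ≡ 0 at y ∈ {5}; common: ∅.
Collecting: common zeros = {(1, 6)}, so the count is 1.
Comparison with the Bézout bound: 1 ≤ 1 = deg(f)·deg(g), as expected for curves with no common component (the bound is attained).


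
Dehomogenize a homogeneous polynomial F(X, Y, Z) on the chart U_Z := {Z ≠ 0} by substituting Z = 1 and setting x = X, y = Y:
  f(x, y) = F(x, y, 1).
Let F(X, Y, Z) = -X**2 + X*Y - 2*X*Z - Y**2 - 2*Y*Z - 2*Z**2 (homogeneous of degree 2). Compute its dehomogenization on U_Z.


f(x, y) = -x**2 + x*y - 2*x - y**2 - 2*y - 2

On U_Z we set Z = 1. Each monomial c·X^i·Y^j·Z^k in F becomes c·x^i·y^j·1^k = c·x^i·y^j.
Substituting Z = 1: F(X, Y, 1) = -x**2 + x*y - 2*x - y**2 - 2*y - 2.
Note: deg(f) ≤ deg(F) = 2; strict inequality happens when F is divisible by Z (lost terms).


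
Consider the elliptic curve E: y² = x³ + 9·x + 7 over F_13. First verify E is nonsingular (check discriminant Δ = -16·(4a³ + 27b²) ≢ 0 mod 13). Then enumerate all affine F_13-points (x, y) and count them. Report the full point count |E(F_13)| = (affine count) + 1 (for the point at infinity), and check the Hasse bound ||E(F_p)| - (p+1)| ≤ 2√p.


Affine points = {(1, 2), (1, 11), (3, 3), (3, 10), (4, 4), (4, 9), (6, 2), (6, 11), (7, 6), (7, 7), (12, 6), (12, 7)}; affine count = 12; |E(F_13)| = 13.

Discriminant check: Δ ∝ 4a³ + 27b² = 4·9³ + 27·7² = 4·729 + 27·49 ≡ 1 (mod 13). Nonzero ⇒ E is nonsingular.
For each x ∈ F_13, compute rhs = x³ + 9·x + 7 mod 13, then count y ∈ F_13 with y² ≡ rhs.
  x = 0: rhs = 7, matching y values: none (0 points).
  x = 1: rhs = 4, matching y values: 2, 11 (2 points).
  x = 2: rhs = 7, matching y values: none (0 points).
  x = 3: rhs = 9, matching y values: 3, 10 (2 points).
  x = 4: rhs = 3, matching y values: 4, 9 (2 points).
  x = 5: rhs = 8, matching y values: none (0 points).
  x = 6: rhs = 4, matching y values: 2, 11 (2 points).
  x = 7: rhs = 10, matching y values: 6, 7 (2 points).
  x = 8: rhs = 6, matching y values: none (0 points).
  x = 9: rhs = 11, matching y values: none (0 points).
  x = 10: rhs = 5, matching y values: none (0 points).
  x = 11: rhs = 7, matching y values: none (0 points).
  x = 12: rhs = 10, matching y values: 6, 7 (2 points).
Total affine count: 12.
Full point count |E(F_13)| = 12 + 1 = 13.
Hasse bound: |13 − (13+1)| = |-1| = 1 ≤ 2√13 ≈ 7.2111 ✓.


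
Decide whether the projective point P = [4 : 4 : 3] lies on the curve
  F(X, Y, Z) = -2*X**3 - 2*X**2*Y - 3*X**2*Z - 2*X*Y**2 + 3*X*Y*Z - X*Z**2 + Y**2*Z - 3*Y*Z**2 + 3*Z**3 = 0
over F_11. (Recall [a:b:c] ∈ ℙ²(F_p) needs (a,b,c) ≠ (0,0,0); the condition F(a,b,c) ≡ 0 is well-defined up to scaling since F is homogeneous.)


F(4,4,3) ≡ 8 (mod 11); P is NOT on the curve.

Evaluate F(4, 4, 3) term-by-term (mod 11).
  -2*X**3 ↦ -2·64·1·1 = -128
  -2*X**2*Y ↦ -2·16·4·1 = -128
  -3*X**2*Z ↦ -3·16·1·3 = -144
  -2*X*Y**2 ↦ -2·4·16·1 = -128
  3*X*Y*Z ↦ 3·4·4·3 = 144
  -X*Z**2 ↦ -1·4·1·9 = -36
  Y**2*Z ↦ 1·1·16·3 = 48
  -3*Y*Z**2 ↦ -3·1·4·9 = -108
  3*Z**3 ↦ 3·1·1·27 = 81
Sum: F(4, 4, 3) = (-128) + (-128) + (-144) + (-128) + (144) + (-36) + (48) + (-108) + (81) = -399.
Reducing mod 11: -399 ≡ 8 (mod 11).
Since F(a, b, c) ≡ 8 ≠ 0 (mod 11), P does NOT lie on the curve.


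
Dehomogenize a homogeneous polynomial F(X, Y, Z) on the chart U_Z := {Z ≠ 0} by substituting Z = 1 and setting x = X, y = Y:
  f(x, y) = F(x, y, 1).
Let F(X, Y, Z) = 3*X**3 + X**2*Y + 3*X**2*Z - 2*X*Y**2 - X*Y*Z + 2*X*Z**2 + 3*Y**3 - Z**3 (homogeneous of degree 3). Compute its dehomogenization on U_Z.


f(x, y) = 3*x**3 + x**2*y + 3*x**2 - 2*x*y**2 - x*y + 2*x + 3*y**3 - 1

On U_Z we set Z = 1. Each monomial c·X^i·Y^j·Z^k in F becomes c·x^i·y^j·1^k = c·x^i·y^j.
Substituting Z = 1: F(X, Y, 1) = 3*x**3 + x**2*y + 3*x**2 - 2*x*y**2 - x*y + 2*x + 3*y**3 - 1.
Note: deg(f) ≤ deg(F) = 3; strict inequality happens when F is divisible by Z (lost terms).


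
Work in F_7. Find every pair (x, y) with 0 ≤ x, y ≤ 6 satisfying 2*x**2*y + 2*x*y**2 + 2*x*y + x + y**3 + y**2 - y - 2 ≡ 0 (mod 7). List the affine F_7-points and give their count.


Affine F_7-points: {(2, 0), (2, 3), (2, 6)}; count = 3.

For each of the 49 pairs (x, y) ∈ F_7², evaluate f(x, y) mod 7. Record the zeros.
  x = 0: [0↦5, 1↦6, 2↦1, 3↦3, 4↦4, 5↦3, 6↦6]  zeros at y ∈ ∅
  x = 1: [0↦6, 1↦6, 2↦4, 3↦6, 4↦4, 5↦4, 6↦5]  zeros at y ∈ ∅
  x = 2: [0↦0, 1↦3, 2↦1, 3↦0, 4↦6, 5↦4, 6↦0]  zeros at y ∈ {0, 3, 6}
  x = 3: [0↦1, 1↦4, 2↦6, 3↦6, 4↦3, 5↦3, 6↦5]  zeros at y ∈ ∅
  x = 4: [0↦2, 1↦2, 2↦5, 3↦3, 4↦2, 5↦1, 6↦6]  zeros at y ∈ ∅
  x = 5: [0↦3, 1↦4, 2↦5, 3↦5, 4↦3, 5↦5, 6↦3]  zeros at y ∈ ∅
  x = 6: [0↦4, 1↦3, 2↦6, 3↦5, 4↦6, 5↦1, 6↦3]  zeros at y ∈ ∅
Collecting zeros: affine points = {(2, 0), (2, 3), (2, 6)}.
Total count |C(F_7)_aff| = 3.


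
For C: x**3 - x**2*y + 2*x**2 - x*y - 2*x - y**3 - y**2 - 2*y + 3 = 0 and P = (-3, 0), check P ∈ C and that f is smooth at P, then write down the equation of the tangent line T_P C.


Tangent line at P: 13*x - 8*y + 39 = 0.

Step 1: f(-3, 0) = 0, so P lies on C.
Step 2: partial derivatives
  f_x(x, y) = 3*x**2 - 2*x*y + 4*x - y - 2, f_y(x, y) = -x**2 - x - 3*y**2 - 2*y - 2.
  f_x(P) = 13, f_y(P) = -8 (gradient nonzero, so P is smooth).
Step 3: tangent line at P: 13·(x − -3) + -8·(y − 0) = 0.
Expanding: 13*x - 8*y + 39 = 0.


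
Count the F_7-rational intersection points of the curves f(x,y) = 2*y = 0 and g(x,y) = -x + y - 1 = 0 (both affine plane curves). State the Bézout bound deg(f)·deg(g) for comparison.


Common zeros: {(6, 0)}; count = 1; Bézout bound = 1.

deg(f) = 1, deg(g) = 1, so Bézout bound = 1.
Scan x ∈ F_7. For each x, list the y ∈ F_7 with f(x, y) ≡ 0 and those with g(x, y) ≡ 0 (mod 7); the common zeros in that column are the intersection.
  x = 0: f ≡ 0 at y ∈ {0}; g ≡ 0 at y ∈ {1}; common: ∅.
  x = 1: f ≡ 0 at y ∈ {0}; g ≡ 0 at y ∈ {2}; common: ∅.
  x = 2: f ≡ 0 at y ∈ {0}; g ≡ 0 at y ∈ {3}; common: ∅.
  x = 3: f ≡ 0 at y ∈ {0}; g ≡ 0 at y ∈ {4}; common: ∅.
  x = 4: f ≡ 0 at y ∈ {0}; g ≡ 0 at y ∈ {5}; common: ∅.
  x = 5: f ≡ 0 at y ∈ {0}; g ≡ 0 at y ∈ {6}; common: ∅.
  x = 6: f ≡ 0 at y ∈ {0}; g ≡ 0 at y ∈ {0}; common: {0}.
Collecting: common zeros = {(6, 0)}, so the count is 1.
Comparison with the Bézout bound: 1 ≤ 1 = deg(f)·deg(g), as expected for curves with no common component (the bound is attained).


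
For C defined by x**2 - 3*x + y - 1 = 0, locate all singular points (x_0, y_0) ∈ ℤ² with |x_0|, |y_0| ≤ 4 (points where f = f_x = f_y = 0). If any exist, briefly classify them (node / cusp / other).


No singular points in the scanned grid; C is smooth there.

Compute partial derivatives:
  f_x = 2*x - 3.
  f_y = 1.
f_y = 1 is a nonzero constant, so f_y never vanishes: no point (x, y) can satisfy f = f_x = f_y = 0. In particular no (x, y) ∈ {−4, ..., 4}² is singular; the curve is smooth.


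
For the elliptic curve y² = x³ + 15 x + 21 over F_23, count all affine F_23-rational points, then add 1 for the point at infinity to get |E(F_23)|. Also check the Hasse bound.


Affine points = {(2, 6), (2, 17), (3, 1), (3, 22), (7, 3), (7, 20), (8, 3), (8, 20), (14, 10), (14, 13), (19, 9), (19, 14), (20, 8), (20, 15), (21, 11), (21, 12)}; affine count = 16; |E(F_23)| = 17.

Discriminant check: Δ ∝ 4a³ + 27b² = 4·15³ + 27·21² = 4·3375 + 27·441 ≡ 15 (mod 23). Nonzero ⇒ E is nonsingular.
For each x ∈ F_23, compute rhs = x³ + 15·x + 21 mod 23, then count y ∈ F_23 with y² ≡ rhs.
  x = 0: rhs = 21, matching y values: none (0 points).
  x = 1: rhs = 14, matching y values: none (0 points).
  x = 2: rhs = 13, matching y values: 6, 17 (2 points).
  x = 3: rhs = 1, matching y values: 1, 22 (2 points).
  x = 4: rhs = 7, matching y values: none (0 points).
  x = 5: rhs = 14, matching y values: none (0 points).
  x = 6: rhs = 5, matching y values: none (0 points).
  x = 7: rhs = 9, matching y values: 3, 20 (2 points).
  x = 8: rhs = 9, matching y values: 3, 20 (2 points).
  x = 9: rhs = 11, matching y values: none (0 points).
  x = 10: rhs = 21, matching y values: none (0 points).
  x = 11: rhs = 22, matching y values: none (0 points).
  x = 12: rhs = 20, matching y values: none (0 points).
  x = 13: rhs = 21, matching y values: none (0 points).
  x = 14: rhs = 8, matching y values: 10, 13 (2 points).
  x = 15: rhs = 10, matching y values: none (0 points).
  x = 16: rhs = 10, matching y values: none (0 points).
  x = 17: rhs = 14, matching y values: none (0 points).
  x = 18: rhs = 5, matching y values: none (0 points).
  x = 19: rhs = 12, matching y values: 9, 14 (2 points).
  x = 20: rhs = 18, matching y values: 8, 15 (2 points).
  x = 21: rhs = 6, matching y values: 11, 12 (2 points).
  x = 22: rhs = 5, matching y values: none (0 points).
Total affine count: 16.
Full point count |E(F_23)| = 16 + 1 = 17.
Hasse bound: |17 − (23+1)| = |-7| = 7 ≤ 2√23 ≈ 9.5917 ✓.


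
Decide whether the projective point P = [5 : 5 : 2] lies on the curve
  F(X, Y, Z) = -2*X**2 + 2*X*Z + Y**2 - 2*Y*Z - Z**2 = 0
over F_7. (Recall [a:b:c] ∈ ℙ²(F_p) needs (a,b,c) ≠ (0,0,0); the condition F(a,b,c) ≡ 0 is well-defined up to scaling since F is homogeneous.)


F(5,5,2) ≡ 6 (mod 7); P is NOT on the curve.

Evaluate F(5, 5, 2) term-by-term (mod 7).
  -2*X**2 ↦ -2·25·1·1 = -50
  2*X*Z ↦ 2·5·1·2 = 20
  Y**2 ↦ 1·1·25·1 = 25
  -2*Y*Z ↦ -2·1·5·2 = -20
  -Z**2 ↦ -1·1·1·4 = -4
Sum: F(5, 5, 2) = (-50) + (20) + (25) + (-20) + (-4) = -29.
Reducing mod 7: -29 ≡ 6 (mod 7).
Since F(a, b, c) ≡ 6 ≠ 0 (mod 7), P does NOT lie on the curve.


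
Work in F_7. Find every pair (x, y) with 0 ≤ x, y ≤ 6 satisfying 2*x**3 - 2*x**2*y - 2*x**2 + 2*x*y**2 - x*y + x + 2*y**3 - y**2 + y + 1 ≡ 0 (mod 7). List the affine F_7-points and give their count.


Affine F_7-points: {(0, 3), (0, 5), (2, 1), (2, 2), (2, 6), (3, 4), (3, 5), (3, 6), (6, 2)}; count = 9.

For each of the 49 pairs (x, y) ∈ F_7², evaluate f(x, y) mod 7. Record the zeros.
  x = 0: [0↦1, 1↦3, 2↦1, 3↦0, 4↦5, 5↦0, 6↦4]  zeros at y ∈ {3, 5}
  x = 1: [0↦2, 1↦3, 2↦4, 3↦3, 4↦5, 5↦1, 6↦3]  zeros at y ∈ ∅
  x = 2: [0↦4, 1↦0, 2↦0, 3↦2, 4↦4, 5↦4, 6↦0]  zeros at y ∈ {1, 2, 6}
  x = 3: [0↦5, 1↦6, 2↦1, 3↦2, 4↦0, 5↦0, 6↦0]  zeros at y ∈ {4, 5, 6}
  x = 4: [0↦3, 1↦5, 2↦5, 3↦1, 4↦5, 5↦1, 6↦1]  zeros at y ∈ ∅
  x = 5: [0↦3, 1↦2, 2↦3, 3↦4, 4↦3, 5↦5, 6↦1]  zeros at y ∈ ∅
  x = 6: [0↦3, 1↦2, 2↦0, 3↦2, 4↦6, 5↦3, 6↦5]  zeros at y ∈ {2}
Collecting zeros: affine points = {(0, 3), (0, 5), (2, 1), (2, 2), (2, 6), (3, 4), (3, 5), (3, 6), (6, 2)}.
Total count |C(F_7)_aff| = 9.


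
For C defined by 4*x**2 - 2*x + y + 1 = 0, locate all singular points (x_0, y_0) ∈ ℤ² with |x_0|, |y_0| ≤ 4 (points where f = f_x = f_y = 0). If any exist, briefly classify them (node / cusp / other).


No singular points in the scanned grid; C is smooth there.

Compute partial derivatives:
  f_x = 8*x - 2.
  f_y = 1.
f_y = 1 is a nonzero constant, so f_y never vanishes: no point (x, y) can satisfy f = f_x = f_y = 0. In particular no (x, y) ∈ {−4, ..., 4}² is singular; the curve is smooth.


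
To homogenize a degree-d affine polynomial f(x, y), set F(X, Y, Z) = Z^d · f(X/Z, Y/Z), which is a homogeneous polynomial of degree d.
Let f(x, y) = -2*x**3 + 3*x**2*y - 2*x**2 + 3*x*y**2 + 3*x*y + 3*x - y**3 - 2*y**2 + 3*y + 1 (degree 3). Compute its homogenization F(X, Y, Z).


F(X, Y, Z) = -2*X**3 + 3*X**2*Y - 2*X**2*Z + 3*X*Y**2 + 3*X*Y*Z + 3*X*Z**2 - Y**3 - 2*Y**2*Z + 3*Y*Z**2 + Z**3

deg(f) = 3.
Substitute x = X/Z, y = Y/Z into f, then multiply by Z^3.
  monomial -2·x^3·y^0 ↦ -2·X^3·Y^0·Z^0.
  monomial 3·x^2·y^1 ↦ 3·X^2·Y^1·Z^0.
  monomial -2·x^2·y^0 ↦ -2·X^2·Y^0·Z^1.
  monomial 3·x^1·y^2 ↦ 3·X^1·Y^2·Z^0.
  monomial 3·x^1·y^1 ↦ 3·X^1·Y^1·Z^1.
  monomial 3·x^1·y^0 ↦ 3·X^1·Y^0·Z^2.
  monomial -1·x^0·y^3 ↦ -1·X^0·Y^3·Z^0.
  monomial -2·x^0·y^2 ↦ -2·X^0·Y^2·Z^1.
  monomial 3·x^0·y^1 ↦ 3·X^0·Y^1·Z^2.
  monomial 1·x^0·y^0 ↦ 1·X^0·Y^0·Z^3.
Collecting: F(X, Y, Z) = -2*X**3 + 3*X**2*Y - 2*X**2*Z + 3*X*Y**2 + 3*X*Y*Z + 3*X*Z**2 - Y**3 - 2*Y**2*Z + 3*Y*Z**2 + Z**3.


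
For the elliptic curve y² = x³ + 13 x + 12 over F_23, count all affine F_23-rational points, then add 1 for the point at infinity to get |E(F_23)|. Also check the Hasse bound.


Affine points = {(0, 9), (0, 14), (1, 7), (1, 16), (2, 0), (3, 3), (3, 20), (4, 6), (4, 17), (5, 8), (5, 15), (7, 3), (7, 20), (13, 3), (13, 20), (18, 11), (18, 12), (21, 1), (21, 22)}; affine count = 19; |E(F_23)| = 20.

Discriminant check: Δ ∝ 4a³ + 27b² = 4·13³ + 27·12² = 4·2197 + 27·144 ≡ 3 (mod 23). Nonzero ⇒ E is nonsingular.
For each x ∈ F_23, compute rhs = x³ + 13·x + 12 mod 23, then count y ∈ F_23 with y² ≡ rhs.
  x = 0: rhs = 12, matching y values: 9, 14 (2 points).
  x = 1: rhs = 3, matching y values: 7, 16 (2 points).
  x = 2: rhs = 0, matching y values: 0 (1 points).
  x = 3: rhs = 9, matching y values: 3, 20 (2 points).
  x = 4: rhs = 13, matching y values: 6, 17 (2 points).
  x = 5: rhs = 18, matching y values: 8, 15 (2 points).
  x = 6: rhs = 7, matching y values: none (0 points).
  x = 7: rhs = 9, matching y values: 3, 20 (2 points).
  x = 8: rhs = 7, matching y values: none (0 points).
  x = 9: rhs = 7, matching y values: none (0 points).
  x = 10: rhs = 15, matching y values: none (0 points).
  x = 11: rhs = 14, matching y values: none (0 points).
  x = 12: rhs = 10, matching y values: none (0 points).
  x = 13: rhs = 9, matching y values: 3, 20 (2 points).
  x = 14: rhs = 17, matching y values: none (0 points).
  x = 15: rhs = 17, matching y values: none (0 points).
  x = 16: rhs = 15, matching y values: none (0 points).
  x = 17: rhs = 17, matching y values: none (0 points).
  x = 18: rhs = 6, matching y values: 11, 12 (2 points).
  x = 19: rhs = 11, matching y values: none (0 points).
  x = 20: rhs = 15, matching y values: none (0 points).
  x = 21: rhs = 1, matching y values: 1, 22 (2 points).
  x = 22: rhs = 21, matching y values: none (0 points).
Total affine count: 19.
Full point count |E(F_23)| = 19 + 1 = 20.
Hasse bound: |20 − (23+1)| = |-4| = 4 ≤ 2√23 ≈ 9.5917 ✓.


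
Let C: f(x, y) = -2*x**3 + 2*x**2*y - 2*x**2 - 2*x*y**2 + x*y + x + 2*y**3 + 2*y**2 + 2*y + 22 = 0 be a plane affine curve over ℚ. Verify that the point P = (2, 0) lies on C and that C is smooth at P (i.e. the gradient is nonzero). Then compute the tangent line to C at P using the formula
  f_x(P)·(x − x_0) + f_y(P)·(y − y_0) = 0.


Tangent line at P: -31*x + 12*y + 62 = 0.

Step 1: f(2, 0) = 0, so P lies on C.
Step 2: partial derivatives
  f_x(x, y) = -6*x**2 + 4*x*y - 4*x - 2*y**2 + y + 1, f_y(x, y) = 2*x**2 - 4*x*y + x + 6*y**2 + 4*y + 2.
  f_x(P) = -31, f_y(P) = 12 (gradient nonzero, so P is smooth).
Step 3: tangent line at P: -31·(x − 2) + 12·(y − 0) = 0.
Expanding: -31*x + 12*y + 62 = 0.


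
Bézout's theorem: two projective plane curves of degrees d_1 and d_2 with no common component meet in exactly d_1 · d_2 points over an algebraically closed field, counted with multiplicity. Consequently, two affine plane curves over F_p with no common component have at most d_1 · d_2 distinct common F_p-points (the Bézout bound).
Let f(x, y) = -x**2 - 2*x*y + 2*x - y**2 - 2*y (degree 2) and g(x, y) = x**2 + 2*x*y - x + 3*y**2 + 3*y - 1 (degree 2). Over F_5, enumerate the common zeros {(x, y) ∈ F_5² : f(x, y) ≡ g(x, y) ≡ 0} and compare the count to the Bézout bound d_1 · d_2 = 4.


Common zeros: {(0, 3)}; count = 1; Bézout bound = 4.

deg(f) = 2, deg(g) = 2, so Bézout bound = 4.
Scan x ∈ F_5. For each x, list the y ∈ F_5 with f(x, y) ≡ 0 and those with g(x, y) ≡ 0 (mod 5); the common zeros in that column are the intersection.
  x = 0: f ≡ 0 at y ∈ {0, 3}; g ≡ 0 at y ∈ {1, 3}; common: {3}.
  x = 1: f ≡ 0 at y ∈ {3}; g ≡ 0 at y ∈ ∅; common: ∅.
  x = 2: f ≡ 0 at y ∈ {0, 4}; g ≡ 0 at y ∈ ∅; common: ∅.
  x = 3: f ≡ 0 at y ∈ ∅; g ≡ 0 at y ∈ {0, 2}; common: ∅.
  x = 4: f ≡ 0 at y ∈ ∅; g ≡ 0 at y ∈ {1, 2}; common: ∅.
Collecting: common zeros = {(0, 3)}, so the count is 1.
Comparison with the Bézout bound: 1 ≤ 4 = deg(f)·deg(g), as expected for curves with no common component (the affine F_5-count falls short of the bound because intersections may lie at infinity, over extension fields, or carry multiplicity).


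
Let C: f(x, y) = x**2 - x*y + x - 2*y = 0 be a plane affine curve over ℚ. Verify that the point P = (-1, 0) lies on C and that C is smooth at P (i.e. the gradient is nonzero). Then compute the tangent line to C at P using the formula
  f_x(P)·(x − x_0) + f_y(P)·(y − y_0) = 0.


Tangent line at P: -x - y - 1 = 0.

Step 1: f(-1, 0) = 0, so P lies on C.
Step 2: partial derivatives
  f_x(x, y) = 2*x - y + 1, f_y(x, y) = -x - 2.
  f_x(P) = -1, f_y(P) = -1 (gradient nonzero, so P is smooth).
Step 3: tangent line at P: -1·(x − -1) + -1·(y − 0) = 0.
Expanding: -x - y - 1 = 0.


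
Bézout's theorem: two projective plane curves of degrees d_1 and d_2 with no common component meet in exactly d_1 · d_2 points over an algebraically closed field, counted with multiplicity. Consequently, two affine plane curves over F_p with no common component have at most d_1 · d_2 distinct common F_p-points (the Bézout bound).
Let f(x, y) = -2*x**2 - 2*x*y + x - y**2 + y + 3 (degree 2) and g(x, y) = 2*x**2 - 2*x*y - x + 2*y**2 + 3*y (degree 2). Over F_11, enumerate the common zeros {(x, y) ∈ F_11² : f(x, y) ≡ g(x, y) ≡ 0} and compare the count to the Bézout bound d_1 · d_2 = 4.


Common zeros: {(7, 9)}; count = 1; Bézout bound = 4.

deg(f) = 2, deg(g) = 2, so Bézout bound = 4.
Scan x ∈ F_11. For each x, list the y ∈ F_11 with f(x, y) ≡ 0 and those with g(x, y) ≡ 0 (mod 11); the common zeros in that column are the intersection.
  x = 0: f ≡ 0 at y ∈ ∅; g ≡ 0 at y ∈ {0, 4}; common: ∅.
  x = 1: f ≡ 0 at y ∈ {1, 9}; g ≡ 0 at y ∈ {2, 3}; common: ∅.
  x = 2: f ≡ 0 at y ∈ ∅; g ≡ 0 at y ∈ ∅; common: ∅.
  x = 3: f ≡ 0 at y ∈ ∅; g ≡ 0 at y ∈ ∅; common: ∅.
  x = 4: f ≡ 0 at y ∈ {1, 3}; g ≡ 0 at y ∈ ∅; common: ∅.
  x = 5: f ≡ 0 at y ∈ {6, 7}; g ≡ 0 at y ∈ ∅; common: ∅.
  x = 6: f ≡ 0 at y ∈ {5, 6}; g ≡ 0 at y ∈ {0, 10}; common: ∅.
  x = 7: f ≡ 0 at y ∈ {0, 9}; g ≡ 0 at y ∈ {2, 9}; common: {9}.
  x = 8: f ≡ 0 at y ∈ ∅; g ≡ 0 at y ∈ {3, 9}; common: ∅.
  x = 9: f ≡ 0 at y ∈ ∅; g ≡ 0 at y ∈ ∅; common: ∅.
  x = 10: f ≡ 0 at y ∈ {0, 3}; g ≡ 0 at y ∈ {4, 10}; common: ∅.
Collecting: common zeros = {(7, 9)}, so the count is 1.
Comparison with the Bézout bound: 1 ≤ 4 = deg(f)·deg(g), as expected for curves with no common component (the affine F_11-count falls short of the bound because intersections may lie at infinity, over extension fields, or carry multiplicity).


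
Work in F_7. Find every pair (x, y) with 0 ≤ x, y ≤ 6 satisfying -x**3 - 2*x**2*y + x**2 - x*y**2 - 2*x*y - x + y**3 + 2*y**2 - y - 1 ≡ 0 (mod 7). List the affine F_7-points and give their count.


Affine F_7-points: {(0, 4), (1, 2), (2, 0), (5, 6)}; count = 4.

For each of the 49 pairs (x, y) ∈ F_7², evaluate f(x, y) mod 7. Record the zeros.
  x = 0: [0↦6, 1↦1, 2↦6, 3↦6, 4↦0, 5↦1, 6↦1]  zeros at y ∈ {4}
  x = 1: [0↦5, 1↦2, 2↦0, 3↦5, 4↦2, 5↦4, 6↦3]  zeros at y ∈ {2}
  x = 2: [0↦0, 1↦2, 2↦3, 3↦2, 4↦5, 5↦4, 6↦5]  zeros at y ∈ {0}
  x = 3: [0↦6, 1↦2, 2↦2, 3↦5, 4↦3, 5↦2, 6↦1]  zeros at y ∈ ∅
  x = 4: [0↦3, 1↦3, 2↦5, 3↦1, 4↦4, 5↦6, 6↦6]  zeros at y ∈ ∅
  x = 5: [0↦6, 1↦6, 2↦6, 3↦5, 4↦2, 5↦3, 6↦0]  zeros at y ∈ {6}
  x = 6: [0↦2, 1↦5, 2↦6, 3↦4, 4↦5, 5↦1, 6↦5]  zeros at y ∈ ∅
Collecting zeros: affine points = {(0, 4), (1, 2), (2, 0), (5, 6)}.
Total count |C(F_7)_aff| = 4.


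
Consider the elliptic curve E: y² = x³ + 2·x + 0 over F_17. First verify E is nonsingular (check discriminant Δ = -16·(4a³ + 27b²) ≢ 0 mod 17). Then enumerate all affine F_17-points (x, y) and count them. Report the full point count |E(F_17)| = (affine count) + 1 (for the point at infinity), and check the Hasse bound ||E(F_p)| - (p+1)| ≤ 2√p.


Affine points = {(0, 0), (3, 4), (3, 13), (4, 2), (4, 15), (5, 4), (5, 13), (7, 0), (8, 1), (8, 16), (9, 4), (9, 13), (10, 0), (12, 1), (12, 16), (13, 8), (13, 9), (14, 1), (14, 16)}; affine count = 19; |E(F_17)| = 20.

Discriminant check: Δ ∝ 4a³ + 27b² = 4·2³ + 27·0² = 4·8 + 27·0 ≡ 15 (mod 17). Nonzero ⇒ E is nonsingular.
For each x ∈ F_17, compute rhs = x³ + 2·x + 0 mod 17, then count y ∈ F_17 with y² ≡ rhs.
  x = 0: rhs = 0, matching y values: 0 (1 points).
  x = 1: rhs = 3, matching y values: none (0 points).
  x = 2: rhs = 12, matching y values: none (0 points).
  x = 3: rhs = 16, matching y values: 4, 13 (2 points).
  x = 4: rhs = 4, matching y values: 2, 15 (2 points).
  x = 5: rhs = 16, matching y values: 4, 13 (2 points).
  x = 6: rhs = 7, matching y values: none (0 points).
  x = 7: rhs = 0, matching y values: 0 (1 points).
  x = 8: rhs = 1, matching y values: 1, 16 (2 points).
  x = 9: rhs = 16, matching y values: 4, 13 (2 points).
  x = 10: rhs = 0, matching y values: 0 (1 points).
  x = 11: rhs = 10, matching y values: none (0 points).
  x = 12: rhs = 1, matching y values: 1, 16 (2 points).
  x = 13: rhs = 13, matching y values: 8, 9 (2 points).
  x = 14: rhs = 1, matching y values: 1, 16 (2 points).
  x = 15: rhs = 5, matching y values: none (0 points).
  x = 16: rhs = 14, matching y values: none (0 points).
Total affine count: 19.
Full point count |E(F_17)| = 19 + 1 = 20.
Hasse bound: |20 − (17+1)| = |2| = 2 ≤ 2√17 ≈ 8.2462 ✓.


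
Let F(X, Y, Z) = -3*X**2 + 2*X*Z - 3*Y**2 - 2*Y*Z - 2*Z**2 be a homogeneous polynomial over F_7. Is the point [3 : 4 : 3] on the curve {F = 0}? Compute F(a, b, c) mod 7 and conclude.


F(3,4,3) ≡ 6 (mod 7); P is NOT on the curve.

Evaluate F(3, 4, 3) term-by-term (mod 7).
  -3*X**2 ↦ -3·9·1·1 = -27
  2*X*Z ↦ 2·3·1·3 = 18
  -3*Y**2 ↦ -3·1·16·1 = -48
  -2*Y*Z ↦ -2·1·4·3 = -24
  -2*Z**2 ↦ -2·1·1·9 = -18
Sum: F(3, 4, 3) = (-27) + (18) + (-48) + (-24) + (-18) = -99.
Reducing mod 7: -99 ≡ 6 (mod 7).
Since F(a, b, c) ≡ 6 ≠ 0 (mod 7), P does NOT lie on the curve.


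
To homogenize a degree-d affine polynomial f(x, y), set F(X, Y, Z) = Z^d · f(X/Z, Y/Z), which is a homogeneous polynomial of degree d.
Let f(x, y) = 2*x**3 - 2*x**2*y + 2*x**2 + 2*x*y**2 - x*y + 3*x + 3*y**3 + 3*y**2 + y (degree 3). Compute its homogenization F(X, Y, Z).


F(X, Y, Z) = 2*X**3 - 2*X**2*Y + 2*X**2*Z + 2*X*Y**2 - X*Y*Z + 3*X*Z**2 + 3*Y**3 + 3*Y**2*Z + Y*Z**2

deg(f) = 3.
Substitute x = X/Z, y = Y/Z into f, then multiply by Z^3.
  monomial 2·x^3·y^0 ↦ 2·X^3·Y^0·Z^0.
  monomial -2·x^2·y^1 ↦ -2·X^2·Y^1·Z^0.
  monomial 2·x^2·y^0 ↦ 2·X^2·Y^0·Z^1.
  monomial 2·x^1·y^2 ↦ 2·X^1·Y^2·Z^0.
  monomial -1·x^1·y^1 ↦ -1·X^1·Y^1·Z^1.
  monomial 3·x^1·y^0 ↦ 3·X^1·Y^0·Z^2.
  monomial 3·x^0·y^3 ↦ 3·X^0·Y^3·Z^0.
  monomial 3·x^0·y^2 ↦ 3·X^0·Y^2·Z^1.
  monomial 1·x^0·y^1 ↦ 1·X^0·Y^1·Z^2.
Collecting: F(X, Y, Z) = 2*X**3 - 2*X**2*Y + 2*X**2*Z + 2*X*Y**2 - X*Y*Z + 3*X*Z**2 + 3*Y**3 + 3*Y**2*Z + Y*Z**2.


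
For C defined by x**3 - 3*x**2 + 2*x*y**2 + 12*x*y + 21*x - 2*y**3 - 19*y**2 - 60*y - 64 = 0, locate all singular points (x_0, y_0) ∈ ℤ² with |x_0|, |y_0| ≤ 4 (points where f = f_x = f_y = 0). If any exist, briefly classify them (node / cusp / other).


Singular points: {(1, -3)}; classification: cusp.

Compute partial derivatives:
  f_x = 3*x**2 - 6*x + 2*y**2 + 12*y + 21.
  f_y = 4*x*y + 12*x - 6*y**2 - 38*y - 60.
Scan x_0 ∈ {−4, ..., 4}. For each x_0, f_y(x_0, y) is a polynomial in y; find its integer roots y ∈ {−4, ..., 4}, then test f_x and f at those candidates.
  x = -4: f_y(-4, y) = -6*y**2 - 54*y - 108; vanishes at y ∈ {-3}. (-4, -3): f_x = 75 ≠ 0.
  x = -3: f_y(-3, y) = -6*y**2 - 50*y - 96; vanishes at y ∈ {-3}. (-3, -3): f_x = 48 ≠ 0.
  x = -2: f_y(-2, y) = -6*y**2 - 46*y - 84; vanishes at y ∈ {-3}. (-2, -3): f_x = 27 ≠ 0.
  x = -1: f_y(-1, y) = -6*y**2 - 42*y - 72; vanishes at y ∈ {-4, -3}. (-1, -4): f_x = 14 ≠ 0; (-1, -3): f_x = 12 ≠ 0.
  x = 0: f_y(0, y) = -6*y**2 - 38*y - 60; vanishes at y ∈ {-3}. (0, -3): f_x = 3 ≠ 0.
  x = 1: f_y(1, y) = -6*y**2 - 34*y - 48; vanishes at y ∈ {-3}. (1, -3): f_x = 0, f = 0 — SINGULAR.
  x = 2: f_y(2, y) = -6*y**2 - 30*y - 36; vanishes at y ∈ {-3, -2}. (2, -3): f_x = 3 ≠ 0; (2, -2): f_x = 5 ≠ 0.
  x = 3: f_y(3, y) = -6*y**2 - 26*y - 24; vanishes at y ∈ {-3}. (3, -3): f_x = 12 ≠ 0.
  x = 4: f_y(4, y) = -6*y**2 - 22*y - 12; vanishes at y ∈ {-3}. (4, -3): f_x = 27 ≠ 0.
Only singular point on the grid: (1, -3).
Classify: substitute x = 1 + u, y = -3 + v and expand: f = u**3 + 2*u*v**2 - 2*v**3 + v**2.
No constant or linear terms (consistent with a singular point). Quadratic part: v**2. Cubic part: u**3 + 2*u*v**2 - 2*v**3.
The quadratic part v**2 is a perfect square, so there is a single (double) tangent line v = 0, i.e. y = -3. Restricting the cubic part to that line (v = 0) leaves u**3 ≠ 0, so f is not divisible by v and the branch is v² ≈ -u**3 to lowest order — this is a cusp.
Classification: cusp.


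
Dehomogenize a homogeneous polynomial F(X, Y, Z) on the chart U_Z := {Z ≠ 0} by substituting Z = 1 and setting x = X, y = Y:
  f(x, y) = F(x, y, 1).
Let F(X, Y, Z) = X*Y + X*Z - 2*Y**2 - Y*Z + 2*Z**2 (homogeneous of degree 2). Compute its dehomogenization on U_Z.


f(x, y) = x*y + x - 2*y**2 - y + 2

On U_Z we set Z = 1. Each monomial c·X^i·Y^j·Z^k in F becomes c·x^i·y^j·1^k = c·x^i·y^j.
Substituting Z = 1: F(X, Y, 1) = x*y + x - 2*y**2 - y + 2.
Note: deg(f) ≤ deg(F) = 2; strict inequality happens when F is divisible by Z (lost terms).


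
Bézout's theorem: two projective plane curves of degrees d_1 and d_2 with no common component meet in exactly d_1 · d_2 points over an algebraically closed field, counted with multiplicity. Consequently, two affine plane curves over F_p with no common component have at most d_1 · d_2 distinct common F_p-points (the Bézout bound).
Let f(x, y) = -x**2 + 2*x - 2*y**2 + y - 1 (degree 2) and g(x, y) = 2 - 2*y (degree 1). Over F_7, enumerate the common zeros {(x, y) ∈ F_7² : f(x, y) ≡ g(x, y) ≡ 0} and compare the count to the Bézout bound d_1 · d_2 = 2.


Common zeros: ∅; count = 0; Bézout bound = 2.

deg(f) = 2, deg(g) = 1, so Bézout bound = 2.
Scan x ∈ F_7. For each x, list the y ∈ F_7 with f(x, y) ≡ 0 and those with g(x, y) ≡ 0 (mod 7); the common zeros in that column are the intersection.
  x = 0: f ≡ 0 at y ∈ {2}; g ≡ 0 at y ∈ {1}; common: ∅.
  x = 1: f ≡ 0 at y ∈ {0, 4}; g ≡ 0 at y ∈ {1}; common: ∅.
  x = 2: f ≡ 0 at y ∈ {2}; g ≡ 0 at y ∈ {1}; common: ∅.
  x = 3: f ≡ 0 at y ∈ {5, 6}; g ≡ 0 at y ∈ {1}; common: ∅.
  x = 4: f ≡ 0 at y ∈ ∅; g ≡ 0 at y ∈ {1}; common: ∅.
  x = 5: f ≡ 0 at y ∈ ∅; g ≡ 0 at y ∈ {1}; common: ∅.
  x = 6: f ≡ 0 at y ∈ {5, 6}; g ≡ 0 at y ∈ {1}; common: ∅.
Collecting: common zeros = ∅, so the count is 0.
Comparison with the Bézout bound: 0 ≤ 2 = deg(f)·deg(g), as expected for curves with no common component (the affine F_7-count falls short of the bound because intersections may lie at infinity, over extension fields, or carry multiplicity).


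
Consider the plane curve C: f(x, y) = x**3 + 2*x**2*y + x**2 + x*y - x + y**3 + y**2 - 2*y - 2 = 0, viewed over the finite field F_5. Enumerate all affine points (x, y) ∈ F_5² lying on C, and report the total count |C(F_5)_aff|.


Affine F_5-points: {(0, 4), (2, 4), (4, 1), (4, 4)}; count = 4.

For each of the 25 pairs (x, y) ∈ F_5², evaluate f(x, y) mod 5. Record the zeros.
  x = 0: [0↦3, 1↦3, 2↦1, 3↦3, 4↦0]  zeros at y ∈ {4}
  x = 1: [0↦4, 1↦2, 2↦3, 3↦3, 4↦3]  zeros at y ∈ ∅
  x = 2: [0↦3, 1↦3, 2↦1, 3↦3, 4↦0]  zeros at y ∈ {4}
  x = 3: [0↦1, 1↦2, 2↦1, 3↦4, 4↦2]  zeros at y ∈ ∅
  x = 4: [0↦4, 1↦0, 2↦4, 3↦2, 4↦0]  zeros at y ∈ {1, 4}
Collecting zeros: affine points = {(0, 4), (2, 4), (4, 1), (4, 4)}.
Total count |C(F_5)_aff| = 4.


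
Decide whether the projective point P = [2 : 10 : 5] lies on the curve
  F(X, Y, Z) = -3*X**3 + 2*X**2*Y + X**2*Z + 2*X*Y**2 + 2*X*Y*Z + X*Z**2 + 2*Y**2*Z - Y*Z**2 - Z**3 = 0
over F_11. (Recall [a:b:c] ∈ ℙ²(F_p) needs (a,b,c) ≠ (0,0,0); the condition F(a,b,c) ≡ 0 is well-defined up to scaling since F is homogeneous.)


F(2,10,5) ≡ 9 (mod 11); P is NOT on the curve.

Evaluate F(2, 10, 5) term-by-term (mod 11).
  -3*X**3 ↦ -3·8·1·1 = -24
  2*X**2*Y ↦ 2·4·10·1 = 80
  X**2*Z ↦ 1·4·1·5 = 20
  2*X*Y**2 ↦ 2·2·100·1 = 400
  2*X*Y*Z ↦ 2·2·10·5 = 200
  X*Z**2 ↦ 1·2·1·25 = 50
  2*Y**2*Z ↦ 2·1·100·5 = 1000
  -Y*Z**2 ↦ -1·1·10·25 = -250
  -Z**3 ↦ -1·1·1·125 = -125
Sum: F(2, 10, 5) = (-24) + (80) + (20) + (400) + (200) + (50) + (1000) + (-250) + (-125) = 1351.
Reducing mod 11: 1351 ≡ 9 (mod 11).
Since F(a, b, c) ≡ 9 ≠ 0 (mod 11), P does NOT lie on the curve.
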